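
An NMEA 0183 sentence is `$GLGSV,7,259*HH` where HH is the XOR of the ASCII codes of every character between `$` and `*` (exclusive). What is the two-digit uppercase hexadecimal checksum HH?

40

XOR the ASCII codes of the payload characters:
  'G' = 0x47 → acc = 0x47
  'L' = 0x4C → acc = 0x0B
  'G' = 0x47 → acc = 0x4C
  'S' = 0x53 → acc = 0x1F
  'V' = 0x56 → acc = 0x49
  ',' = 0x2C → acc = 0x65
  '7' = 0x37 → acc = 0x52
  ',' = 0x2C → acc = 0x7E
  '2' = 0x32 → acc = 0x4C
  '5' = 0x35 → acc = 0x79
  '9' = 0x39 → acc = 0x40
Checksum = 0x40.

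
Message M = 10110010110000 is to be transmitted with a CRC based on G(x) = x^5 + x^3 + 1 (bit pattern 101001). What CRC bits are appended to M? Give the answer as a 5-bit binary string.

00011

Append 5 zeros: 1011001011000000000. Divide by 101001 (XOR where the leading bit is 1):
  pos 0: 101100 XOR 101001 = 000101
  pos 3: 101101 XOR 101001 = 000100
  pos 6: 100100 XOR 101001 = 001101
  pos 8: 110100 XOR 101001 = 011101
  pos 9: 111010 XOR 101001 = 010011
  pos 10: 100110 XOR 101001 = 001111
  pos 12: 111100 XOR 101001 = 010101
  pos 13: 101010 XOR 101001 = 000011
Remainder (last 5 bits) = 00011. This is the CRC / FCS.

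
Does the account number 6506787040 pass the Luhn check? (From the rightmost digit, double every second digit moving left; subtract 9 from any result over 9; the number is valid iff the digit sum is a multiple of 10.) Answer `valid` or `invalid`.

From the right, keep odd positions and double even positions (subtract 9 from any doubled value over 9):
  doubled (positions 2,4,...): 8 5 5 0 3 → sum 21
  kept (positions 1,3,...): 0 0 8 6 5 → sum 19
Total = 40.
40 mod 10 = 0, so the number is valid.

valid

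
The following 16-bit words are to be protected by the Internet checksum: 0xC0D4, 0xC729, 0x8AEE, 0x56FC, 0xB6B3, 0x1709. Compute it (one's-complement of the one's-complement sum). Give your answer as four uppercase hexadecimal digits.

C859

One's-complement addition (fold any carry out of bit 15 back into bit 0):
  0xC0D4 + 0xC729 = 0x187FD → wrap carry → 0x87FE
  0x87FE + 0x8AEE = 0x112EC → wrap carry → 0x12ED
  0x12ED + 0x56FC = 0x069E9
  0x69E9 + 0xB6B3 = 0x1209C → wrap carry → 0x209D
  0x209D + 0x1709 = 0x037A6
One's-complement sum = 0x37A6.
Checksum = ~0x37A6 & 0xFFFF = 0xC859.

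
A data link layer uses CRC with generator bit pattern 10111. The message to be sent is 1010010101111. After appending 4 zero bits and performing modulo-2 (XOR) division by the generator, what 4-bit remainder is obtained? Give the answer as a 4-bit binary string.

Append 4 zeros: 10100101011110000. Divide by 10111 (XOR where the leading bit is 1):
  pos 0: 10100 XOR 10111 = 00011
  pos 3: 11101 XOR 10111 = 01010
  pos 4: 10100 XOR 10111 = 00011
  pos 7: 11111 XOR 10111 = 01000
  pos 8: 10001 XOR 10111 = 00110
  pos 10: 11000 XOR 10111 = 01111
  pos 11: 11110 XOR 10111 = 01001
  pos 12: 10010 XOR 10111 = 00101
Remainder (last 4 bits) = 0101. This is the CRC / FCS.

0101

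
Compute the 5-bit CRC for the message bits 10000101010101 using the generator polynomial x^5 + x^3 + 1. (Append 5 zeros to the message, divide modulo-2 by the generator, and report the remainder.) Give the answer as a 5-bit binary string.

Append 5 zeros: 1000010101010100000. Divide by 101001 (XOR where the leading bit is 1):
  pos 0: 100001 XOR 101001 = 001000
  pos 2: 100001 XOR 101001 = 001000
  pos 4: 100001 XOR 101001 = 001000
  pos 6: 100001 XOR 101001 = 001000
  pos 8: 100001 XOR 101001 = 001000
  pos 10: 100000 XOR 101001 = 001001
  pos 12: 100100 XOR 101001 = 001101
Remainder (last 5 bits) = 11010. This is the CRC / FCS.

11010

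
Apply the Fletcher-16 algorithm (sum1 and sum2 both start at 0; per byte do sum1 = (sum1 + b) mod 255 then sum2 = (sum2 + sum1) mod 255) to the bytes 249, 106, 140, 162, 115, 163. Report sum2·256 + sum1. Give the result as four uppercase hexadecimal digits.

Running sums (mod 255):
  after byte 0 (249): sum1=249, sum2=249
  after byte 1 (106): sum1=100, sum2=94
  after byte 2 (140): sum1=240, sum2=79
  after byte 3 (162): sum1=147, sum2=226
  after byte 4 (115): sum1=7, sum2=233
  after byte 5 (163): sum1=170, sum2=148
Checksum = sum2·256 + sum1 = 148·256 + 170 = 38058 = 0x94AA.

94AA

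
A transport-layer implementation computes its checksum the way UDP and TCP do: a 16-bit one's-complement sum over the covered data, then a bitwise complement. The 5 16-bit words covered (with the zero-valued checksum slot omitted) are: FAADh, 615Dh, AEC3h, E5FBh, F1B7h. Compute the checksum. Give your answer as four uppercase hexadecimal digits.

One's-complement addition (fold any carry out of bit 15 back into bit 0):
  0xFAAD + 0x615D = 0x15C0A → wrap carry → 0x5C0B
  0x5C0B + 0xAEC3 = 0x10ACE → wrap carry → 0x0ACF
  0x0ACF + 0xE5FB = 0x0F0CA
  0xF0CA + 0xF1B7 = 0x1E281 → wrap carry → 0xE282
One's-complement sum = 0xE282.
Checksum = ~0xE282 & 0xFFFF = 0x1D7D.

1D7D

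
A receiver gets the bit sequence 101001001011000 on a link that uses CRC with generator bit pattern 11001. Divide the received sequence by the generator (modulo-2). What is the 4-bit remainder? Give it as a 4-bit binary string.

Modulo-2 division of 101001001011000 by 11001:
  pos 0: 10100 XOR 11001 = 01101
  pos 1: 11011 XOR 11001 = 00010
  pos 4: 10001 XOR 11001 = 01000
  pos 5: 10000 XOR 11001 = 01001
  pos 6: 10011 XOR 11001 = 01010
  pos 7: 10101 XOR 11001 = 01100
  pos 8: 11000 XOR 11001 = 00001
Remainder = 0100 (nonzero — an error is detected).

0100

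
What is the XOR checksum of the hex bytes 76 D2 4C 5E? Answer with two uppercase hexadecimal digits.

B6

XOR the bytes together:
  start with 0x76
  0x76 ⊕ 0xD2 = 0xA4
  0xA4 ⊕ 0x4C = 0xE8
  0xE8 ⊕ 0x5E = 0xB6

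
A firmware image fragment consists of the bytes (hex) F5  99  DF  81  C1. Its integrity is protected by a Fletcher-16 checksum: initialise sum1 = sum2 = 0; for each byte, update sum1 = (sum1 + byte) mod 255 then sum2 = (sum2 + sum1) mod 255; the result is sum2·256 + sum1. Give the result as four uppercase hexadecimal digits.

98B2

Running sums (mod 255):
  after byte 0 (F5): sum1=245, sum2=245
  after byte 1 (99): sum1=143, sum2=133
  after byte 2 (DF): sum1=111, sum2=244
  after byte 3 (81): sum1=240, sum2=229
  after byte 4 (C1): sum1=178, sum2=152
Checksum = sum2·256 + sum1 = 152·256 + 178 = 39090 = 0x98B2.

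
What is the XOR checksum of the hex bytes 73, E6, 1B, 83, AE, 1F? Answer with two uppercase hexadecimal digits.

XOR the bytes together:
  start with 0x73
  0x73 ⊕ 0xE6 = 0x95
  0x95 ⊕ 0x1B = 0x8E
  0x8E ⊕ 0x83 = 0x0D
  0x0D ⊕ 0xAE = 0xA3
  0xA3 ⊕ 0x1F = 0xBC

BC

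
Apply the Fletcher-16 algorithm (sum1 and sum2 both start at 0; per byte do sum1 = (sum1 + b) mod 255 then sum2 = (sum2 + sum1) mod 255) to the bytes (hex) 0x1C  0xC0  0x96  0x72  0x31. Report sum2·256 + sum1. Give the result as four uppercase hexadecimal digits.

6917

Running sums (mod 255):
  after byte 0 (0x1C): sum1=28, sum2=28
  after byte 1 (0xC0): sum1=220, sum2=248
  after byte 2 (0x96): sum1=115, sum2=108
  after byte 3 (0x72): sum1=229, sum2=82
  after byte 4 (0x31): sum1=23, sum2=105
Checksum = sum2·256 + sum1 = 105·256 + 23 = 26903 = 0x6917.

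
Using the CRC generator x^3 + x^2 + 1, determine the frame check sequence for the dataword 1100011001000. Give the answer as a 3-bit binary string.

100

Append 3 zeros: 1100011001000000. Divide by 1101 (XOR where the leading bit is 1):
  pos 0: 1100 XOR 1101 = 0001
  pos 3: 1011 XOR 1101 = 0110
  pos 4: 1100 XOR 1101 = 0001
  pos 7: 1010 XOR 1101 = 0111
  pos 8: 1110 XOR 1101 = 0011
  pos 10: 1100 XOR 1101 = 0001
Remainder (last 3 bits) = 100. This is the CRC / FCS.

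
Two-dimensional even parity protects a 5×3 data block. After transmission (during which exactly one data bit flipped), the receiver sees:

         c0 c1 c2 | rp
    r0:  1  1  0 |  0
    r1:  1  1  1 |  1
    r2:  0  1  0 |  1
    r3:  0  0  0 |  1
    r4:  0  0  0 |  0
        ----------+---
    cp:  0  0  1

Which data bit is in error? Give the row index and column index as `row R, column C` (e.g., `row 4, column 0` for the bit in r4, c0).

Recompute each row's even parity and compare to rp:
  r0: data parity 0, sent rp 0 → ok
  r1: data parity 1, sent rp 1 → ok
  r2: data parity 1, sent rp 1 → ok
  r3: data parity 0, sent rp 1 → mismatch
  r4: data parity 0, sent rp 0 → ok
Recompute each column's even parity and compare to cp:
  c0: data parity 0, sent cp 0 → ok
  c1: data parity 1, sent cp 0 → mismatch
  c2: data parity 1, sent cp 1 → ok
Exactly one row (r3) and one column (c1) fail → the flipped bit is at their intersection.

row 3, column 1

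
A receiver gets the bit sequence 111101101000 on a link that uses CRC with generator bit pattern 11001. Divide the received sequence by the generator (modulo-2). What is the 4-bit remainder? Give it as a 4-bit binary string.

0000

Modulo-2 division of 111101101000 by 11001:
  pos 0: 11110 XOR 11001 = 00111
  pos 2: 11111 XOR 11001 = 00110
  pos 4: 11001 XOR 11001 = 00000
Remainder = 0000 (zero — the frame passes the CRC check).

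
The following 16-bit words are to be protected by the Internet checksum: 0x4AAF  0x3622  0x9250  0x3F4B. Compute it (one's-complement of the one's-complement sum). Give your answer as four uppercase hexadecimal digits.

One's-complement addition (fold any carry out of bit 15 back into bit 0):
  0x4AAF + 0x3622 = 0x080D1
  0x80D1 + 0x9250 = 0x11321 → wrap carry → 0x1322
  0x1322 + 0x3F4B = 0x0526D
One's-complement sum = 0x526D.
Checksum = ~0x526D & 0xFFFF = 0xAD92.

AD92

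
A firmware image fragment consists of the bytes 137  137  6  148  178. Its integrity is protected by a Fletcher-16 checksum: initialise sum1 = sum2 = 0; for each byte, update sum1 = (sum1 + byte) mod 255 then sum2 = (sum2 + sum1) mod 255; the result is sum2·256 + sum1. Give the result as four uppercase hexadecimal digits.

Running sums (mod 255):
  after byte 0 (137): sum1=137, sum2=137
  after byte 1 (137): sum1=19, sum2=156
  after byte 2 (6): sum1=25, sum2=181
  after byte 3 (148): sum1=173, sum2=99
  after byte 4 (178): sum1=96, sum2=195
Checksum = sum2·256 + sum1 = 195·256 + 96 = 50016 = 0xC360.

C360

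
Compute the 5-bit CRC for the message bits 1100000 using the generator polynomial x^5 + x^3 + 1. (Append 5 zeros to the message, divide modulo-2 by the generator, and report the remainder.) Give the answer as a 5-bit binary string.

Append 5 zeros: 110000000000. Divide by 101001 (XOR where the leading bit is 1):
  pos 0: 110000 XOR 101001 = 011001
  pos 1: 110010 XOR 101001 = 011011
  pos 2: 110110 XOR 101001 = 011111
  pos 3: 111110 XOR 101001 = 010111
  pos 4: 101110 XOR 101001 = 000111
Remainder (last 5 bits) = 11100. This is the CRC / FCS.

11100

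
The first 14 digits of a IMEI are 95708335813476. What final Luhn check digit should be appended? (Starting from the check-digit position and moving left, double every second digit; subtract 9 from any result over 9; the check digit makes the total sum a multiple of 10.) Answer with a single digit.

Partial digits right→left: 6 7 4 3 1 8 5 3 3 8 0 7 5 9
Double every second digit counting from the check-digit position (so the 1st, 3rd, 5th, ... of the partial from the right).
  doubled (with −9 where >9): 3 8 2 1 6 0 1 → sum 21
  kept as-is: 7 3 8 3 8 7 9 → sum 45
Total = 21 + 45 = 66.
Check digit = (10 − (66 mod 10)) mod 10 = 4.

4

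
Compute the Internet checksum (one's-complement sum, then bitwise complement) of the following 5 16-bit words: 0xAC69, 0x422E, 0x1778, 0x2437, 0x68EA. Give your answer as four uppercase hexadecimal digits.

One's-complement addition (fold any carry out of bit 15 back into bit 0):
  0xAC69 + 0x422E = 0x0EE97
  0xEE97 + 0x1778 = 0x1060F → wrap carry → 0x0610
  0x0610 + 0x2437 = 0x02A47
  0x2A47 + 0x68EA = 0x09331
One's-complement sum = 0x9331.
Checksum = ~0x9331 & 0xFFFF = 0x6CCE.

6CCE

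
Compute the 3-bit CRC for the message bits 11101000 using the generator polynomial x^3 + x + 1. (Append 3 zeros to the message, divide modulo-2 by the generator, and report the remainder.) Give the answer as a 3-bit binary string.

000

Append 3 zeros: 11101000000. Divide by 1011 (XOR where the leading bit is 1):
  pos 0: 1110 XOR 1011 = 0101
  pos 1: 1011 XOR 1011 = 0000
Remainder (last 3 bits) = 000. This is the CRC / FCS.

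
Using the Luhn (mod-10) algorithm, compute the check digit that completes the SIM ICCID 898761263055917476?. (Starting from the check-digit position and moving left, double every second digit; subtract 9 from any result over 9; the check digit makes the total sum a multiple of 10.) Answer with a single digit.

2

Partial digits right→left: 6 7 4 7 1 9 5 5 0 3 6 2 1 6 7 8 9 8
Double every second digit counting from the check-digit position (so the 1st, 3rd, 5th, ... of the partial from the right).
  doubled (with −9 where >9): 3 8 2 1 0 3 2 5 9 → sum 33
  kept as-is: 7 7 9 5 3 2 6 8 8 → sum 55
Total = 33 + 55 = 88.
Check digit = (10 − (88 mod 10)) mod 10 = 2.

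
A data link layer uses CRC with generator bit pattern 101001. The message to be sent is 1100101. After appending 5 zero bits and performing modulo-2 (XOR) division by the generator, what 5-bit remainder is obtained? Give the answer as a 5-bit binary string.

Append 5 zeros: 110010100000. Divide by 101001 (XOR where the leading bit is 1):
  pos 0: 110010 XOR 101001 = 011011
  pos 1: 110111 XOR 101001 = 011110
  pos 2: 111100 XOR 101001 = 010101
  pos 3: 101010 XOR 101001 = 000011
Remainder (last 5 bits) = 11000. This is the CRC / FCS.

11000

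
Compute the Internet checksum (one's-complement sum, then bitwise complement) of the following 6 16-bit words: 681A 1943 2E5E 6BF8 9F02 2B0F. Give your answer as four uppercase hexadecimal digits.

1A3A

One's-complement addition (fold any carry out of bit 15 back into bit 0):
  0x681A + 0x1943 = 0x0815D
  0x815D + 0x2E5E = 0x0AFBB
  0xAFBB + 0x6BF8 = 0x11BB3 → wrap carry → 0x1BB4
  0x1BB4 + 0x9F02 = 0x0BAB6
  0xBAB6 + 0x2B0F = 0x0E5C5
One's-complement sum = 0xE5C5.
Checksum = ~0xE5C5 & 0xFFFF = 0x1A3A.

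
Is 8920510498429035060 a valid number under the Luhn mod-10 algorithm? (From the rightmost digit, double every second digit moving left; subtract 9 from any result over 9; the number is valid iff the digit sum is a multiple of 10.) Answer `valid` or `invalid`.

invalid

From the right, keep odd positions and double even positions (subtract 9 from any doubled value over 9):
  doubled (positions 2,4,...): 3 1 0 4 7 8 2 0 9 → sum 34
  kept (positions 1,3,...): 0 0 3 9 4 9 0 5 2 8 → sum 40
Total = 74.
74 mod 10 = 4, so the number is invalid.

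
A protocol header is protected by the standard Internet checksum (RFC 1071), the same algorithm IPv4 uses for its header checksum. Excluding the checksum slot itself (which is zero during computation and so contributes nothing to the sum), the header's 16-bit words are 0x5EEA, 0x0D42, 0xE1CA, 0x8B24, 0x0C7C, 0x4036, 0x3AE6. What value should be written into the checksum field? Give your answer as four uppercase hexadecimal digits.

9F4B

One's-complement addition (fold any carry out of bit 15 back into bit 0):
  0x5EEA + 0x0D42 = 0x06C2C
  0x6C2C + 0xE1CA = 0x14DF6 → wrap carry → 0x4DF7
  0x4DF7 + 0x8B24 = 0x0D91B
  0xD91B + 0x0C7C = 0x0E597
  0xE597 + 0x4036 = 0x125CD → wrap carry → 0x25CE
  0x25CE + 0x3AE6 = 0x060B4
One's-complement sum = 0x60B4.
Checksum = ~0x60B4 & 0xFFFF = 0x9F4B.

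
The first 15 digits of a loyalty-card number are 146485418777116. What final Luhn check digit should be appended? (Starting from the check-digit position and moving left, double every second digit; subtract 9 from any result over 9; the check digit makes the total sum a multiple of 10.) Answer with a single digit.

4

Partial digits right→left: 6 1 1 7 7 7 8 1 4 5 8 4 6 4 1
Double every second digit counting from the check-digit position (so the 1st, 3rd, 5th, ... of the partial from the right).
  doubled (with −9 where >9): 3 2 5 7 8 7 3 2 → sum 37
  kept as-is: 1 7 7 1 5 4 4 → sum 29
Total = 37 + 29 = 66.
Check digit = (10 − (66 mod 10)) mod 10 = 4.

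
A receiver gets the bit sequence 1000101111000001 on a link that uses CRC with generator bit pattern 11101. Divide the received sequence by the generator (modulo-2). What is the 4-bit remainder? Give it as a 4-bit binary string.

0111

Modulo-2 division of 1000101111000001 by 11101:
  pos 0: 10001 XOR 11101 = 01100
  pos 1: 11000 XOR 11101 = 00101
  pos 3: 10111 XOR 11101 = 01010
  pos 4: 10101 XOR 11101 = 01000
  pos 5: 10001 XOR 11101 = 01100
  pos 6: 11000 XOR 11101 = 00101
  pos 8: 10100 XOR 11101 = 01001
  pos 9: 10010 XOR 11101 = 01111
  pos 10: 11110 XOR 11101 = 00011
Remainder = 0111 (nonzero — an error is detected).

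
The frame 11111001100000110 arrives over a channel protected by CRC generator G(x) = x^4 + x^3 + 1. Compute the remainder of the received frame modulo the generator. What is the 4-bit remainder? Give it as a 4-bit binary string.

Modulo-2 division of 11111001100000110 by 11001:
  pos 0: 11111 XOR 11001 = 00110
  pos 2: 11000 XOR 11001 = 00001
  pos 6: 11100 XOR 11001 = 00101
  pos 8: 10100 XOR 11001 = 01101
  pos 9: 11010 XOR 11001 = 00011
  pos 12: 11110 XOR 11001 = 00111
Remainder = 0111 (nonzero — an error is detected).

0111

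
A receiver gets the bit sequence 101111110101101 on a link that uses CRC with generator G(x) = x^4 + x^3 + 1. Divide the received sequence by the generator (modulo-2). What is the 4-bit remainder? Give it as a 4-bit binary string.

0010

Modulo-2 division of 101111110101101 by 11001:
  pos 0: 10111 XOR 11001 = 01110
  pos 1: 11101 XOR 11001 = 00100
  pos 3: 10011 XOR 11001 = 01010
  pos 4: 10100 XOR 11001 = 01101
  pos 5: 11011 XOR 11001 = 00010
  pos 8: 10011 XOR 11001 = 01010
  pos 9: 10100 XOR 11001 = 01101
  pos 10: 11011 XOR 11001 = 00010
Remainder = 0010 (nonzero — an error is detected).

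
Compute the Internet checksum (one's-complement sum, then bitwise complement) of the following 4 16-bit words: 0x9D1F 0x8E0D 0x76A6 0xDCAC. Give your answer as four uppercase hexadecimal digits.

One's-complement addition (fold any carry out of bit 15 back into bit 0):
  0x9D1F + 0x8E0D = 0x12B2C → wrap carry → 0x2B2D
  0x2B2D + 0x76A6 = 0x0A1D3
  0xA1D3 + 0xDCAC = 0x17E7F → wrap carry → 0x7E80
One's-complement sum = 0x7E80.
Checksum = ~0x7E80 & 0xFFFF = 0x817F.

817F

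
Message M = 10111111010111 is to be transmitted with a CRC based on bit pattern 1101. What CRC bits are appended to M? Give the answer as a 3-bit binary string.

110

Append 3 zeros: 10111111010111000. Divide by 1101 (XOR where the leading bit is 1):
  pos 0: 1011 XOR 1101 = 0110
  pos 1: 1101 XOR 1101 = 0000
  pos 5: 1110 XOR 1101 = 0011
  pos 7: 1110 XOR 1101 = 0011
  pos 9: 1111 XOR 1101 = 0010
  pos 11: 1010 XOR 1101 = 0111
  pos 12: 1110 XOR 1101 = 0011
Remainder (last 3 bits) = 110. This is the CRC / FCS.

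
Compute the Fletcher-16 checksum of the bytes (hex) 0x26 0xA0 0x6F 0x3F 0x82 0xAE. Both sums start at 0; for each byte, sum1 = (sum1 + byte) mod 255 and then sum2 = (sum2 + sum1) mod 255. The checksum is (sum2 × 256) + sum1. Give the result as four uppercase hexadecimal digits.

Running sums (mod 255):
  after byte 0 (0x26): sum1=38, sum2=38
  after byte 1 (0xA0): sum1=198, sum2=236
  after byte 2 (0x6F): sum1=54, sum2=35
  after byte 3 (0x3F): sum1=117, sum2=152
  after byte 4 (0x82): sum1=247, sum2=144
  after byte 5 (0xAE): sum1=166, sum2=55
Checksum = sum2·256 + sum1 = 55·256 + 166 = 14246 = 0x37A6.

37A6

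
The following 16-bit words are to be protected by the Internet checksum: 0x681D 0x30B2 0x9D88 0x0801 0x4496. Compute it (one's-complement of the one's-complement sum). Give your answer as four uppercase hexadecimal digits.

7D10

One's-complement addition (fold any carry out of bit 15 back into bit 0):
  0x681D + 0x30B2 = 0x098CF
  0x98CF + 0x9D88 = 0x13657 → wrap carry → 0x3658
  0x3658 + 0x0801 = 0x03E59
  0x3E59 + 0x4496 = 0x082EF
One's-complement sum = 0x82EF.
Checksum = ~0x82EF & 0xFFFF = 0x7D10.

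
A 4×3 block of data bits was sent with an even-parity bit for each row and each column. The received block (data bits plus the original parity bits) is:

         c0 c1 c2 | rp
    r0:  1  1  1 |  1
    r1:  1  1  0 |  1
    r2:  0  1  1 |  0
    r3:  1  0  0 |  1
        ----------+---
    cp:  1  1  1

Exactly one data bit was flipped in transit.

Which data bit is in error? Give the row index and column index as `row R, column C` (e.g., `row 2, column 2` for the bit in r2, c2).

row 1, column 2

Recompute each row's even parity and compare to rp:
  r0: data parity 1, sent rp 1 → ok
  r1: data parity 0, sent rp 1 → mismatch
  r2: data parity 0, sent rp 0 → ok
  r3: data parity 1, sent rp 1 → ok
Recompute each column's even parity and compare to cp:
  c0: data parity 1, sent cp 1 → ok
  c1: data parity 1, sent cp 1 → ok
  c2: data parity 0, sent cp 1 → mismatch
Exactly one row (r1) and one column (c2) fail → the flipped bit is at their intersection.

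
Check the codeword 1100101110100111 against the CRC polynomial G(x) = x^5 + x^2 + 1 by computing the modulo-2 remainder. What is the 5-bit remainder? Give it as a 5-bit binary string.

Modulo-2 division of 1100101110100111 by 100101:
  pos 0: 110010 XOR 100101 = 010111
  pos 1: 101111 XOR 100101 = 001010
  pos 3: 101011 XOR 100101 = 001110
  pos 5: 111001 XOR 100101 = 011100
  pos 6: 111000 XOR 100101 = 011101
  pos 7: 111010 XOR 100101 = 011111
  pos 8: 111111 XOR 100101 = 011010
  pos 9: 110101 XOR 100101 = 010000
  pos 10: 100001 XOR 100101 = 000100
Remainder = 00100 (nonzero — an error is detected).

00100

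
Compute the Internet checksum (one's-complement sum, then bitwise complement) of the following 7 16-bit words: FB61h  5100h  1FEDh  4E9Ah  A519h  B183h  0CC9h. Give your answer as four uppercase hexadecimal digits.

One's-complement addition (fold any carry out of bit 15 back into bit 0):
  0xFB61 + 0x5100 = 0x14C61 → wrap carry → 0x4C62
  0x4C62 + 0x1FED = 0x06C4F
  0x6C4F + 0x4E9A = 0x0BAE9
  0xBAE9 + 0xA519 = 0x16002 → wrap carry → 0x6003
  0x6003 + 0xB183 = 0x11186 → wrap carry → 0x1187
  0x1187 + 0x0CC9 = 0x01E50
One's-complement sum = 0x1E50.
Checksum = ~0x1E50 & 0xFFFF = 0xE1AF.

E1AF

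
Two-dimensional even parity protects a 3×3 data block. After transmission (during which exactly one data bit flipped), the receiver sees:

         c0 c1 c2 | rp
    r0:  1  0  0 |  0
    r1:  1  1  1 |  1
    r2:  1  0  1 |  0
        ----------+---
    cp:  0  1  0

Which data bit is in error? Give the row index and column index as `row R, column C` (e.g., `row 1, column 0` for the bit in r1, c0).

row 0, column 0

Recompute each row's even parity and compare to rp:
  r0: data parity 1, sent rp 0 → mismatch
  r1: data parity 1, sent rp 1 → ok
  r2: data parity 0, sent rp 0 → ok
Recompute each column's even parity and compare to cp:
  c0: data parity 1, sent cp 0 → mismatch
  c1: data parity 1, sent cp 1 → ok
  c2: data parity 0, sent cp 0 → ok
Exactly one row (r0) and one column (c0) fail → the flipped bit is at their intersection.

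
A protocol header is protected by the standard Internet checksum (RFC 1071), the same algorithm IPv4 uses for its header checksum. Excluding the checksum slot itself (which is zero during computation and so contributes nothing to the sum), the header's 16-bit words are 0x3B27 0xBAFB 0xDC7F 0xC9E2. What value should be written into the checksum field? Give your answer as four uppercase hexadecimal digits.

One's-complement addition (fold any carry out of bit 15 back into bit 0):
  0x3B27 + 0xBAFB = 0x0F622
  0xF622 + 0xDC7F = 0x1D2A1 → wrap carry → 0xD2A2
  0xD2A2 + 0xC9E2 = 0x19C84 → wrap carry → 0x9C85
One's-complement sum = 0x9C85.
Checksum = ~0x9C85 & 0xFFFF = 0x637A.

637A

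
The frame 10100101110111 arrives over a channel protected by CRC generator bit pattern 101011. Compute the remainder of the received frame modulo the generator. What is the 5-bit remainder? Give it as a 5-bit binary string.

10110

Modulo-2 division of 10100101110111 by 101011:
  pos 0: 101001 XOR 101011 = 000010
  pos 4: 100111 XOR 101011 = 001100
  pos 6: 110001 XOR 101011 = 011010
  pos 7: 110101 XOR 101011 = 011110
  pos 8: 111101 XOR 101011 = 010110
Remainder = 10110 (nonzero — an error is detected).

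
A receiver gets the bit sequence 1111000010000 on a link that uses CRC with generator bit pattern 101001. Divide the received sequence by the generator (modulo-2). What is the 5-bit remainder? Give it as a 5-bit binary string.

Modulo-2 division of 1111000010000 by 101001:
  pos 0: 111100 XOR 101001 = 010101
  pos 1: 101010 XOR 101001 = 000011
  pos 5: 110100 XOR 101001 = 011101
  pos 6: 111010 XOR 101001 = 010011
  pos 7: 100110 XOR 101001 = 001111
Remainder = 01111 (nonzero — an error is detected).

01111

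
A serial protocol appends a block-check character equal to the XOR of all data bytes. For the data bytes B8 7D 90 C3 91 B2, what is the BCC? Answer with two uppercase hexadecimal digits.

B5

XOR the bytes together:
  start with 0xB8
  0xB8 ⊕ 0x7D = 0xC5
  0xC5 ⊕ 0x90 = 0x55
  0x55 ⊕ 0xC3 = 0x96
  0x96 ⊕ 0x91 = 0x07
  0x07 ⊕ 0xB2 = 0xB5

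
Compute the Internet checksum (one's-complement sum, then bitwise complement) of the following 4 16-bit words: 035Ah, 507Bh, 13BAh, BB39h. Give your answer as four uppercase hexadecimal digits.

One's-complement addition (fold any carry out of bit 15 back into bit 0):
  0x035A + 0x507B = 0x053D5
  0x53D5 + 0x13BA = 0x0678F
  0x678F + 0xBB39 = 0x122C8 → wrap carry → 0x22C9
One's-complement sum = 0x22C9.
Checksum = ~0x22C9 & 0xFFFF = 0xDD36.

DD36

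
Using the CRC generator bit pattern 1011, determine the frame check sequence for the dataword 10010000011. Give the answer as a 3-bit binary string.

Append 3 zeros: 10010000011000. Divide by 1011 (XOR where the leading bit is 1):
  pos 0: 1001 XOR 1011 = 0010
  pos 2: 1000 XOR 1011 = 0011
  pos 4: 1100 XOR 1011 = 0111
  pos 5: 1110 XOR 1011 = 0101
  pos 6: 1011 XOR 1011 = 0000
  pos 10: 1000 XOR 1011 = 0011
Remainder (last 3 bits) = 011. This is the CRC / FCS.

011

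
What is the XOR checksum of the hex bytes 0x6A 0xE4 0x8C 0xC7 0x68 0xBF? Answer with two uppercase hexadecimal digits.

12

XOR the bytes together:
  start with 0x6A
  0x6A ⊕ 0xE4 = 0x8E
  0x8E ⊕ 0x8C = 0x02
  0x02 ⊕ 0xC7 = 0xC5
  0xC5 ⊕ 0x68 = 0xAD
  0xAD ⊕ 0xBF = 0x12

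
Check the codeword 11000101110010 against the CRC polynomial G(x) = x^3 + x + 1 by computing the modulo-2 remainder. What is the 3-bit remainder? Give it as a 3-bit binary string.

Modulo-2 division of 11000101110010 by 1011:
  pos 0: 1100 XOR 1011 = 0111
  pos 1: 1110 XOR 1011 = 0101
  pos 2: 1011 XOR 1011 = 0000
  pos 7: 1110 XOR 1011 = 0101
  pos 8: 1010 XOR 1011 = 0001
Remainder = 110 (nonzero — an error is detected).

110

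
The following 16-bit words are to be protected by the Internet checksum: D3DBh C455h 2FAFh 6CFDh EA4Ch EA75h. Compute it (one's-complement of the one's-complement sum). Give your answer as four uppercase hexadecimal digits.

F65E

One's-complement addition (fold any carry out of bit 15 back into bit 0):
  0xD3DB + 0xC455 = 0x19830 → wrap carry → 0x9831
  0x9831 + 0x2FAF = 0x0C7E0
  0xC7E0 + 0x6CFD = 0x134DD → wrap carry → 0x34DE
  0x34DE + 0xEA4C = 0x11F2A → wrap carry → 0x1F2B
  0x1F2B + 0xEA75 = 0x109A0 → wrap carry → 0x09A1
One's-complement sum = 0x09A1.
Checksum = ~0x09A1 & 0xFFFF = 0xF65E.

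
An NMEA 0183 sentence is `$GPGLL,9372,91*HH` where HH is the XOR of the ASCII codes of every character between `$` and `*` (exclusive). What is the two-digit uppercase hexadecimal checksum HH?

57

XOR the ASCII codes of the payload characters:
  'G' = 0x47 → acc = 0x47
  'P' = 0x50 → acc = 0x17
  'G' = 0x47 → acc = 0x50
  'L' = 0x4C → acc = 0x1C
  'L' = 0x4C → acc = 0x50
  ',' = 0x2C → acc = 0x7C
  '9' = 0x39 → acc = 0x45
  '3' = 0x33 → acc = 0x76
  '7' = 0x37 → acc = 0x41
  '2' = 0x32 → acc = 0x73
  ',' = 0x2C → acc = 0x5F
  '9' = 0x39 → acc = 0x66
  '1' = 0x31 → acc = 0x57
Checksum = 0x57.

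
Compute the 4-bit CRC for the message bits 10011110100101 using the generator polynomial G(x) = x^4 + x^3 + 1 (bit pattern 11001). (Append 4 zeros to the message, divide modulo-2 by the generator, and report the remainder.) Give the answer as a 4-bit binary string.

Append 4 zeros: 100111101001010000. Divide by 11001 (XOR where the leading bit is 1):
  pos 0: 10011 XOR 11001 = 01010
  pos 1: 10101 XOR 11001 = 01100
  pos 2: 11001 XOR 11001 = 00000
  pos 8: 10010 XOR 11001 = 01011
  pos 9: 10111 XOR 11001 = 01110
  pos 10: 11100 XOR 11001 = 00101
  pos 12: 10100 XOR 11001 = 01101
  pos 13: 11010 XOR 11001 = 00011
Remainder (last 4 bits) = 0011. This is the CRC / FCS.

0011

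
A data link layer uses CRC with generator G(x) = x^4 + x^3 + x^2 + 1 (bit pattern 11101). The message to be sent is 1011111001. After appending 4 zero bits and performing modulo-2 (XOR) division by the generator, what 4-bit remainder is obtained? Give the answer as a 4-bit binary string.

Append 4 zeros: 10111110010000. Divide by 11101 (XOR where the leading bit is 1):
  pos 0: 10111 XOR 11101 = 01010
  pos 1: 10101 XOR 11101 = 01000
  pos 2: 10001 XOR 11101 = 01100
  pos 3: 11000 XOR 11101 = 00101
  pos 5: 10101 XOR 11101 = 01000
  pos 6: 10000 XOR 11101 = 01101
  pos 7: 11010 XOR 11101 = 00111
  pos 9: 11100 XOR 11101 = 00001
Remainder (last 4 bits) = 0001. This is the CRC / FCS.

0001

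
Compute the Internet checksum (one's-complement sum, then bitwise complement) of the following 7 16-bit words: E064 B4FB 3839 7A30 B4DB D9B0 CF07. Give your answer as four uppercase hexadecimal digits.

5AA1

One's-complement addition (fold any carry out of bit 15 back into bit 0):
  0xE064 + 0xB4FB = 0x1955F → wrap carry → 0x9560
  0x9560 + 0x3839 = 0x0CD99
  0xCD99 + 0x7A30 = 0x147C9 → wrap carry → 0x47CA
  0x47CA + 0xB4DB = 0x0FCA5
  0xFCA5 + 0xD9B0 = 0x1D655 → wrap carry → 0xD656
  0xD656 + 0xCF07 = 0x1A55D → wrap carry → 0xA55E
One's-complement sum = 0xA55E.
Checksum = ~0xA55E & 0xFFFF = 0x5AA1.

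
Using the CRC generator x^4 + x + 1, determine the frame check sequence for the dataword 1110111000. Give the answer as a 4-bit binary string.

Append 4 zeros: 11101110000000. Divide by 10011 (XOR where the leading bit is 1):
  pos 0: 11101 XOR 10011 = 01110
  pos 1: 11101 XOR 10011 = 01110
  pos 2: 11101 XOR 10011 = 01110
  pos 3: 11100 XOR 10011 = 01111
  pos 4: 11110 XOR 10011 = 01101
  pos 5: 11010 XOR 10011 = 01001
  pos 6: 10010 XOR 10011 = 00001
Remainder (last 4 bits) = 1000. This is the CRC / FCS.

1000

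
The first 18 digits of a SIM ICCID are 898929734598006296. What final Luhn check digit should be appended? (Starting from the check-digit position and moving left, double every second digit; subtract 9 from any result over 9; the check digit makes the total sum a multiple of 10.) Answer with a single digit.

Partial digits right→left: 6 9 2 6 0 0 8 9 5 4 3 7 9 2 9 8 9 8
Double every second digit counting from the check-digit position (so the 1st, 3rd, 5th, ... of the partial from the right).
  doubled (with −9 where >9): 3 4 0 7 1 6 9 9 9 → sum 48
  kept as-is: 9 6 0 9 4 7 2 8 8 → sum 53
Total = 48 + 53 = 101.
Check digit = (10 − (101 mod 10)) mod 10 = 9.

9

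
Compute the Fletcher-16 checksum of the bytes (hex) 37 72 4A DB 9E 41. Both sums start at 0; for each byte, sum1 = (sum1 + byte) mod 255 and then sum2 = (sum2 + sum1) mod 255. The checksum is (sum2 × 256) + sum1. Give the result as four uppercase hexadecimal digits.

Running sums (mod 255):
  after byte 0 (37): sum1=55, sum2=55
  after byte 1 (72): sum1=169, sum2=224
  after byte 2 (4A): sum1=243, sum2=212
  after byte 3 (DB): sum1=207, sum2=164
  after byte 4 (9E): sum1=110, sum2=19
  after byte 5 (41): sum1=175, sum2=194
Checksum = sum2·256 + sum1 = 194·256 + 175 = 49839 = 0xC2AF.

C2AF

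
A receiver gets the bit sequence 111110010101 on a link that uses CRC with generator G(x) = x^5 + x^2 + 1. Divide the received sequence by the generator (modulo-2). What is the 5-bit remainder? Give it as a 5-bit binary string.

Modulo-2 division of 111110010101 by 100101:
  pos 0: 111110 XOR 100101 = 011011
  pos 1: 110110 XOR 100101 = 010011
  pos 2: 100111 XOR 100101 = 000010
  pos 6: 100101 XOR 100101 = 000000
Remainder = 00000 (zero — the frame passes the CRC check).

00000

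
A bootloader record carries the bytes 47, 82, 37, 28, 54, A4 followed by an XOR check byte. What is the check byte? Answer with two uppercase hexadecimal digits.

XOR the bytes together:
  start with 0x47
  0x47 ⊕ 0x82 = 0xC5
  0xC5 ⊕ 0x37 = 0xF2
  0xF2 ⊕ 0x28 = 0xDA
  0xDA ⊕ 0x54 = 0x8E
  0x8E ⊕ 0xA4 = 0x2A

2A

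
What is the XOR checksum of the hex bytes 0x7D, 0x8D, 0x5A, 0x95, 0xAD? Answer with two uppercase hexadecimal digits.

92

XOR the bytes together:
  start with 0x7D
  0x7D ⊕ 0x8D = 0xF0
  0xF0 ⊕ 0x5A = 0xAA
  0xAA ⊕ 0x95 = 0x3F
  0x3F ⊕ 0xAD = 0x92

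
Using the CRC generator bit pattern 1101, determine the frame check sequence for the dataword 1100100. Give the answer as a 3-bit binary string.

Append 3 zeros: 1100100000. Divide by 1101 (XOR where the leading bit is 1):
  pos 0: 1100 XOR 1101 = 0001
  pos 3: 1100 XOR 1101 = 0001
  pos 6: 1000 XOR 1101 = 0101
Remainder (last 3 bits) = 101. This is the CRC / FCS.

101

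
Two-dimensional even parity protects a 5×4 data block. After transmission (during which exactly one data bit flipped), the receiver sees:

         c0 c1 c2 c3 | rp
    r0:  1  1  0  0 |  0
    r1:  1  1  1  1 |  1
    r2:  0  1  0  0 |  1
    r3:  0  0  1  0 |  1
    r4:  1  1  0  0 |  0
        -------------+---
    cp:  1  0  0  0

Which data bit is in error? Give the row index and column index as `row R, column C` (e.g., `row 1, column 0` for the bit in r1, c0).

Recompute each row's even parity and compare to rp:
  r0: data parity 0, sent rp 0 → ok
  r1: data parity 0, sent rp 1 → mismatch
  r2: data parity 1, sent rp 1 → ok
  r3: data parity 1, sent rp 1 → ok
  r4: data parity 0, sent rp 0 → ok
Recompute each column's even parity and compare to cp:
  c0: data parity 1, sent cp 1 → ok
  c1: data parity 0, sent cp 0 → ok
  c2: data parity 0, sent cp 0 → ok
  c3: data parity 1, sent cp 0 → mismatch
Exactly one row (r1) and one column (c3) fail → the flipped bit is at their intersection.

row 1, column 3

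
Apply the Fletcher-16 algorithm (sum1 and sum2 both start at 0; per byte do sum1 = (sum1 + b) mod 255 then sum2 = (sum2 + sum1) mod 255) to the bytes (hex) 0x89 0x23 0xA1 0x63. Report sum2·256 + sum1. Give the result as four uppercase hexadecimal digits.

36B1

Running sums (mod 255):
  after byte 0 (0x89): sum1=137, sum2=137
  after byte 1 (0x23): sum1=172, sum2=54
  after byte 2 (0xA1): sum1=78, sum2=132
  after byte 3 (0x63): sum1=177, sum2=54
Checksum = sum2·256 + sum1 = 54·256 + 177 = 14001 = 0x36B1.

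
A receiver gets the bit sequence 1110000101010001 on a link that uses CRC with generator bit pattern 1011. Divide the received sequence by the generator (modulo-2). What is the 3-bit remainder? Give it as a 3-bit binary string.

110

Modulo-2 division of 1110000101010001 by 1011:
  pos 0: 1110 XOR 1011 = 0101
  pos 1: 1010 XOR 1011 = 0001
  pos 4: 1001 XOR 1011 = 0010
  pos 6: 1001 XOR 1011 = 0010
  pos 8: 1001 XOR 1011 = 0010
  pos 10: 1000 XOR 1011 = 0011
  pos 12: 1101 XOR 1011 = 0110
Remainder = 110 (nonzero — an error is detected).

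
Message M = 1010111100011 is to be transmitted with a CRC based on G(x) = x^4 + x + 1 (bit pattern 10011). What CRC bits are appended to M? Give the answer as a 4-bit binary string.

Append 4 zeros: 10101111000110000. Divide by 10011 (XOR where the leading bit is 1):
  pos 0: 10101 XOR 10011 = 00110
  pos 2: 11011 XOR 10011 = 01000
  pos 3: 10001 XOR 10011 = 00010
  pos 6: 10000 XOR 10011 = 00011
  pos 9: 11110 XOR 10011 = 01101
  pos 10: 11010 XOR 10011 = 01001
  pos 11: 10010 XOR 10011 = 00001
Remainder (last 4 bits) = 0010. This is the CRC / FCS.

0010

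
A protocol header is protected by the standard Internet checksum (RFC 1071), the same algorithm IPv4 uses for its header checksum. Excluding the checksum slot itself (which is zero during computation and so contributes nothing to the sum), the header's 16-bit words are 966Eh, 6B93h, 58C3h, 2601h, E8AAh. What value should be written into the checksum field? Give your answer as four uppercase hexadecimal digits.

One's-complement addition (fold any carry out of bit 15 back into bit 0):
  0x966E + 0x6B93 = 0x10201 → wrap carry → 0x0202
  0x0202 + 0x58C3 = 0x05AC5
  0x5AC5 + 0x2601 = 0x080C6
  0x80C6 + 0xE8AA = 0x16970 → wrap carry → 0x6971
One's-complement sum = 0x6971.
Checksum = ~0x6971 & 0xFFFF = 0x968E.

968E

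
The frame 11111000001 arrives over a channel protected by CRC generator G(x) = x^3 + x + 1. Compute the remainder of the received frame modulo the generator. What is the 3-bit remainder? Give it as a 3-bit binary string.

000

Modulo-2 division of 11111000001 by 1011:
  pos 0: 1111 XOR 1011 = 0100
  pos 1: 1001 XOR 1011 = 0010
  pos 3: 1000 XOR 1011 = 0011
  pos 5: 1100 XOR 1011 = 0111
  pos 6: 1110 XOR 1011 = 0101
  pos 7: 1011 XOR 1011 = 0000
Remainder = 000 (zero — the frame passes the CRC check).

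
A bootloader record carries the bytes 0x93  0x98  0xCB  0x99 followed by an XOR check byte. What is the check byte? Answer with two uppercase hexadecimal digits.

XOR the bytes together:
  start with 0x93
  0x93 ⊕ 0x98 = 0x0B
  0x0B ⊕ 0xCB = 0xC0
  0xC0 ⊕ 0x99 = 0x59

59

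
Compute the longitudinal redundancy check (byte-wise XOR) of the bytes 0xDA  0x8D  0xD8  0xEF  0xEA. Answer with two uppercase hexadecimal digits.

8A

XOR the bytes together:
  start with 0xDA
  0xDA ⊕ 0x8D = 0x57
  0x57 ⊕ 0xD8 = 0x8F
  0x8F ⊕ 0xEF = 0x60
  0x60 ⊕ 0xEA = 0x8A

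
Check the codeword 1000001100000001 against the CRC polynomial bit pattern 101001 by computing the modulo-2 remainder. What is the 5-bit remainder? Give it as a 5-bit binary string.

Modulo-2 division of 1000001100000001 by 101001:
  pos 0: 100000 XOR 101001 = 001001
  pos 2: 100111 XOR 101001 = 001110
  pos 4: 111000 XOR 101001 = 010001
  pos 5: 100010 XOR 101001 = 001011
  pos 7: 101100 XOR 101001 = 000101
  pos 10: 101001 XOR 101001 = 000000
Remainder = 00000 (zero — the frame passes the CRC check).

00000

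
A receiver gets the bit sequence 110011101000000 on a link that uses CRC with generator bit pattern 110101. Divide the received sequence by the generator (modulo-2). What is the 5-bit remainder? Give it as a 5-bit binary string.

00000

Modulo-2 division of 110011101000000 by 110101:
  pos 0: 110011 XOR 110101 = 000110
  pos 3: 110101 XOR 110101 = 000000
Remainder = 00000 (zero — the frame passes the CRC check).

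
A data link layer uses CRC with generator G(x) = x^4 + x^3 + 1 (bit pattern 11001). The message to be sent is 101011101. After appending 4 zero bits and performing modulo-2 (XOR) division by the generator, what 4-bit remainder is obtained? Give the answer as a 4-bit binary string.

0110

Append 4 zeros: 1010111010000. Divide by 11001 (XOR where the leading bit is 1):
  pos 0: 10101 XOR 11001 = 01100
  pos 1: 11001 XOR 11001 = 00000
  pos 6: 10100 XOR 11001 = 01101
  pos 7: 11010 XOR 11001 = 00011
Remainder (last 4 bits) = 0110. This is the CRC / FCS.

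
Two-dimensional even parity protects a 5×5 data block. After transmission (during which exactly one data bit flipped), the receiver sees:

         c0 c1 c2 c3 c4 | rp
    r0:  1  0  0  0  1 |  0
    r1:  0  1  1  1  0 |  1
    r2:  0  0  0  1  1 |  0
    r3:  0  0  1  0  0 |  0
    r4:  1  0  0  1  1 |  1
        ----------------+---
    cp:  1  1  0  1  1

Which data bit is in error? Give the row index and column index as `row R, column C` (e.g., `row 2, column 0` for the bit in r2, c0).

Recompute each row's even parity and compare to rp:
  r0: data parity 0, sent rp 0 → ok
  r1: data parity 1, sent rp 1 → ok
  r2: data parity 0, sent rp 0 → ok
  r3: data parity 1, sent rp 0 → mismatch
  r4: data parity 1, sent rp 1 → ok
Recompute each column's even parity and compare to cp:
  c0: data parity 0, sent cp 1 → mismatch
  c1: data parity 1, sent cp 1 → ok
  c2: data parity 0, sent cp 0 → ok
  c3: data parity 1, sent cp 1 → ok
  c4: data parity 1, sent cp 1 → ok
Exactly one row (r3) and one column (c0) fail → the flipped bit is at their intersection.

row 3, column 0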